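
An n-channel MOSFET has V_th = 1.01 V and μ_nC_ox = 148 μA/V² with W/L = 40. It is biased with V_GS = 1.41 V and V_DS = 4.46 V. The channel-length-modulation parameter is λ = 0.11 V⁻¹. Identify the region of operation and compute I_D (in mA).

Saturation; I_D = 0.706 mA

k_n = μ_nC_ox · (W/L) = 5.92 mA/V².
V_ov = V_GS − V_th = 1.41 − 1.01 = 0.4 V.
Since V_DS = 4.46 V ≥ V_ov = 0.4 V, the device is in saturation.
I_D = ½ k_n V_ov² (1 + λ V_DS) = 0.5 × 5.92 × 0.4² × (1 + 0.11 × 4.46) = 0.706 mA.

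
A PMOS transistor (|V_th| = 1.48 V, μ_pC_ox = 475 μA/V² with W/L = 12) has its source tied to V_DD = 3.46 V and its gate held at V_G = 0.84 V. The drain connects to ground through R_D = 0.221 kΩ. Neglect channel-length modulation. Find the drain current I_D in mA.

I_D = 3.70 mA

V_SG = V_DD − V_G = 3.46 − 0.84 = 2.62 V, so V_ov = 2.62 − 1.48 = 1.14 V.
k_p = μ_pC_ox · (W/L) = 5.7 mA/V².
Assume saturation: I_D = ½ k_p V_ov² = 0.5 × 5.7 × 1.14² = 3.7 mA, giving V_SD = V_DD − I_D R_D = 3.46 − 3.7 × 0.221 = 2.64 V.
V_SD = 2.64 V ≥ V_ov = 1.14 V, confirming saturation.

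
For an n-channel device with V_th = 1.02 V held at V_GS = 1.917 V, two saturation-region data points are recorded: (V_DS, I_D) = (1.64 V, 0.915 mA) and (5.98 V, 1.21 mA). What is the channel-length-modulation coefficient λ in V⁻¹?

λ = 0.0846 V⁻¹

With V_GS fixed, I_D ∝ (1 + λ V_DS) in saturation, so I_D2/I_D1 = (1 + λ V_DS2)/(1 + λ V_DS1).
1.21/0.915 = 1.322 = (1 + 5.98 λ)/(1 + 1.64 λ).
Solving: λ (I_D1 V_DS2 − I_D2 V_DS1) = I_D2 − I_D1, so λ = (1.21 − 0.915) / (0.915 × 5.98 − 1.21 × 1.64) = 0.295 / 3.49 = 0.0846 V⁻¹.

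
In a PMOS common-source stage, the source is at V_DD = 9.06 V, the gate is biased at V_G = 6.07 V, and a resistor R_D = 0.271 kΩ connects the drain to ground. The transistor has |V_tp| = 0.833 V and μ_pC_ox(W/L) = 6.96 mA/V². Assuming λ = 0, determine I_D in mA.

I_D = 16.2 mA

V_SG = V_DD − V_G = 9.06 − 6.07 = 2.99 V, so V_ov = 2.99 − 0.833 = 2.16 V.
Assume saturation: I_D = ½ k_p V_ov² = 0.5 × 6.96 × 2.16² = 16.2 mA, giving V_SD = V_DD − I_D R_D = 9.06 − 16.2 × 0.271 = 4.67 V.
V_SD = 4.67 V ≥ V_ov = 2.16 V, confirming saturation.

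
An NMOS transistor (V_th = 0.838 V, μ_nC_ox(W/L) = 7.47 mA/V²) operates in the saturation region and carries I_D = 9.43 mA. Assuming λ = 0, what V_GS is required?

In saturation I_D = ½ k_n (V_GS − V_th)², so V_GS − V_th = √(2 I_D / k_n) = √(2 × 9.43 / 7.47) = 1.59 V.
V_GS = 0.838 + 1.59 = 2.43 V.

V_GS = 2.43 V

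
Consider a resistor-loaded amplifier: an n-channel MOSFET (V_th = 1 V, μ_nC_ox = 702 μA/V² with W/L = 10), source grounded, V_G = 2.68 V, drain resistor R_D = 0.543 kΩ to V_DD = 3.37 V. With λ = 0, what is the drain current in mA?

V_GS = V_G = 2.68 V, so V_ov = 2.68 − 1 = 1.68 V.
k_n = μ_nC_ox · (W/L) = 7.02 mA/V².
Assume saturation: I_D = ½ k_n V_ov² = 0.5 × 7.02 × 1.68² = 9.91 mA, giving V_DS = V_DD − I_D R_D = 3.37 − 9.91 × 0.543 = -2.01 V.
But -2.01 V < V_ov = 1.68 V, so the device is actually in triode.
In triode I_D = k_n[V_ov V_DS − ½ V_DS²] and I_D = (V_DD − V_DS)/R_D. Equating: 1.91 V_DS² − 7.404 V_DS + 3.37 = 0, giving V_DS = 0.527 V (the root below V_ov).
I_D = (3.37 − 0.527) / 0.543 = 5.24 mA.

I_D = 5.24 mA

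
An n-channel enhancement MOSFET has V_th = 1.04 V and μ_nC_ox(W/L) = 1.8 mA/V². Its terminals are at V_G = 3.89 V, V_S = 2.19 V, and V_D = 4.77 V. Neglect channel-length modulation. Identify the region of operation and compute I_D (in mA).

V_GS = V_G − V_S = 3.89 − 2.19 = 1.7 V; V_DS = V_D − V_S = 4.77 − 2.19 = 2.58 V.
V_ov = V_GS − V_th = 1.7 − 1.04 = 0.66 V.
Since V_DS = 2.58 V ≥ V_ov = 0.66 V, the device is in saturation.
I_D = ½ k_n V_ov² = 0.5 × 1.8 × 0.66² = 0.392 mA.

Saturation; I_D = 0.392 mA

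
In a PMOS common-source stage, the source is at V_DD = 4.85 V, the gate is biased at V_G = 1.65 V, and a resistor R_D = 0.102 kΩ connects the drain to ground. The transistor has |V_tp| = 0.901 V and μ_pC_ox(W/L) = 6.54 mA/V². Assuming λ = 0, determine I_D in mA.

I_D = 17.3 mA

V_SG = V_DD − V_G = 4.85 − 1.65 = 3.2 V, so V_ov = 3.2 − 0.901 = 2.3 V.
Assume saturation: I_D = ½ k_p V_ov² = 0.5 × 6.54 × 2.3² = 17.3 mA, giving V_SD = V_DD − I_D R_D = 4.85 − 17.3 × 0.102 = 3.09 V.
V_SD = 3.09 V ≥ V_ov = 2.3 V, confirming saturation.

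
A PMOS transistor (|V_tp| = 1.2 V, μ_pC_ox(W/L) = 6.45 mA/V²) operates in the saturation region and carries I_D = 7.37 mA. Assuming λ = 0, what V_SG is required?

V_SG = 2.71 V

In saturation I_D = ½ k_p (V_SG − |V_tp|)², so V_SG − |V_tp| = √(2 I_D / k_p) = √(2 × 7.37 / 6.45) = 1.51 V.
V_SG = 1.2 + 1.51 = 2.71 V.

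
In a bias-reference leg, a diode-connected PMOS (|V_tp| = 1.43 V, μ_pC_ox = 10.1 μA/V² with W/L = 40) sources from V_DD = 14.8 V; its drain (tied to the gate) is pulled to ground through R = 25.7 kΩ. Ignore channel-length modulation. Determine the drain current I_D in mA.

With gate tied to drain, V_SG = V_SD ≥ V_SG − |V_tp|, so the device is in saturation.
k_p = μ_pC_ox · (W/L) = 0.404 mA/V².
KCL at the drain: ½ k_p (V_SG − |V_tp|)² = (V_DD − V_SG)/R.
Let x = V_SG − 1.43. Then 5.19 x² + x − 13.37 = 0, giving x = 1.51 V (positive root), so V_SG = 2.94 V.
I_D = (V_DD − V_SG)/R = (14.8 − 2.94) / 25.7 = 0.461 mA.

I_D = 0.461 mA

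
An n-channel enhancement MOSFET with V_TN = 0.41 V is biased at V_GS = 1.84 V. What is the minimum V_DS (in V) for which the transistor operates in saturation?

The boundary between triode and saturation is V_DS = V_GS − V_TN = V_ov.
V_ov = 1.84 − 0.41 = 1.43 V.

V_DS,sat = 1.43 V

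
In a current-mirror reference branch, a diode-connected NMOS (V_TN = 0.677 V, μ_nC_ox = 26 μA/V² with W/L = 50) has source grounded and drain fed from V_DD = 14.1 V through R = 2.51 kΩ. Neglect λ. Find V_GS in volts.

With gate tied to drain, V_GS = V_DS ≥ V_GS − V_TN, so the device is in saturation.
k_n = μ_nC_ox · (W/L) = 1.3 mA/V².
KCL at the drain: ½ k_n (V_GS − V_TN)² = (V_DD − V_GS)/R.
Let x = V_GS − 0.677. Then 1.63 x² + x − 13.42 = 0, giving x = 2.58 V (positive root), so V_GS = 3.26 V.
I_D = (V_DD − V_GS)/R = (14.1 − 3.26) / 2.51 = 4.32 mA.

V_GS = 3.26 V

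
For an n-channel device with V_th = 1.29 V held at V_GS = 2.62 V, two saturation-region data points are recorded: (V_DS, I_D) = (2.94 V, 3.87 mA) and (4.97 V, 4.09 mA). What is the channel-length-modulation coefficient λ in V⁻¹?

With V_GS fixed, I_D ∝ (1 + λ V_DS) in saturation, so I_D2/I_D1 = (1 + λ V_DS2)/(1 + λ V_DS1).
4.09/3.87 = 1.057 = (1 + 4.97 λ)/(1 + 2.94 λ).
Solving: λ (I_D1 V_DS2 − I_D2 V_DS1) = I_D2 − I_D1, so λ = (4.09 − 3.87) / (3.87 × 4.97 − 4.09 × 2.94) = 0.22 / 7.21 = 0.0305 V⁻¹.

λ = 0.0305 V⁻¹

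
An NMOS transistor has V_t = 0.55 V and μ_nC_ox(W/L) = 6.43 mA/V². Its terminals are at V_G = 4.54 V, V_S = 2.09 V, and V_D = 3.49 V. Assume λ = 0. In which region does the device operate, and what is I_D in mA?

Triode; I_D = 10.8 mA

V_GS = V_G − V_S = 4.54 − 2.09 = 2.45 V; V_DS = V_D − V_S = 3.49 − 2.09 = 1.4 V.
V_ov = V_GS − V_t = 2.45 − 0.55 = 1.9 V.
Since V_DS = 1.4 V < V_ov = 1.9 V, the device is in the triode region.
I_D = k_n [V_ov · V_DS − ½ V_DS²] = 6.43 × [1.9 × 1.4 − 0.5 × 1.4²] = 10.8 mA.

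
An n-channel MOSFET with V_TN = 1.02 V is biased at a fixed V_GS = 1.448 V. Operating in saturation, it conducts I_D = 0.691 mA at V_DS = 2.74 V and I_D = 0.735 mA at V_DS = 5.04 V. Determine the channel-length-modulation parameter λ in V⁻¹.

With V_GS fixed, I_D ∝ (1 + λ V_DS) in saturation, so I_D2/I_D1 = (1 + λ V_DS2)/(1 + λ V_DS1).
0.735/0.691 = 1.064 = (1 + 5.04 λ)/(1 + 2.74 λ).
Solving: λ (I_D1 V_DS2 − I_D2 V_DS1) = I_D2 − I_D1, so λ = (0.735 − 0.691) / (0.691 × 5.04 − 0.735 × 2.74) = 0.044 / 1.47 = 0.03 V⁻¹.

λ = 0.0300 V⁻¹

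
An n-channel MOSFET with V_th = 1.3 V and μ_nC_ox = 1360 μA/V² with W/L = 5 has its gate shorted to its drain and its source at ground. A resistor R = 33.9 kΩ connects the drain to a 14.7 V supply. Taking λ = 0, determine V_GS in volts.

V_GS = 1.64 V

With gate tied to drain, V_GS = V_DS ≥ V_GS − V_th, so the device is in saturation.
k_n = μ_nC_ox · (W/L) = 6.8 mA/V².
KCL at the drain: ½ k_n (V_GS − V_th)² = (V_DD − V_GS)/R.
Let x = V_GS − 1.3. Then 115 x² + x − 13.4 = 0, giving x = 0.337 V (positive root), so V_GS = 1.64 V.
I_D = (V_DD − V_GS)/R = (14.7 − 1.64) / 33.9 = 0.385 mA.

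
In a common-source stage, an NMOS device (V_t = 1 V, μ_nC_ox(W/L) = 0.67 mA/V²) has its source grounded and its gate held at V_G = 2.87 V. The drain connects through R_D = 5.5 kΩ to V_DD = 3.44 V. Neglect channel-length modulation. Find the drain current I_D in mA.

I_D = 0.536 mA

V_GS = V_G = 2.87 V, so V_ov = 2.87 − 1 = 1.87 V.
Assume saturation: I_D = ½ k_n V_ov² = 0.5 × 0.67 × 1.87² = 1.17 mA, giving V_DS = V_DD − I_D R_D = 3.44 − 1.17 × 5.5 = -3 V.
But -3 V < V_ov = 1.87 V, so the device is actually in triode.
In triode I_D = k_n[V_ov V_DS − ½ V_DS²] and I_D = (V_DD − V_DS)/R_D. Equating: 1.84 V_DS² − 7.891 V_DS + 3.44 = 0, giving V_DS = 0.493 V (the root below V_ov).
I_D = (3.44 − 0.493) / 5.5 = 0.536 mA.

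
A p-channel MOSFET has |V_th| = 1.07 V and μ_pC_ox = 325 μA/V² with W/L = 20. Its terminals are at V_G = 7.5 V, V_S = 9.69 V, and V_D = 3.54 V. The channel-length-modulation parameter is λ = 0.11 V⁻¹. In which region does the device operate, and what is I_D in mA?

Saturation; I_D = 6.83 mA

V_SG = V_S − V_G = 9.69 − 7.5 = 2.19 V; V_SD = V_S − V_D = 9.69 − 3.54 = 6.15 V.
k_p = μ_pC_ox · (W/L) = 6.5 mA/V².
V_ov = V_SG − |V_th| = 2.19 − 1.07 = 1.12 V.
Since V_SD = 6.15 V ≥ V_ov = 1.12 V, the device is in saturation.
I_D = ½ k_p V_ov² (1 + λ V_SD) = 0.5 × 6.5 × 1.12² × (1 + 0.11 × 6.15) = 6.83 mA.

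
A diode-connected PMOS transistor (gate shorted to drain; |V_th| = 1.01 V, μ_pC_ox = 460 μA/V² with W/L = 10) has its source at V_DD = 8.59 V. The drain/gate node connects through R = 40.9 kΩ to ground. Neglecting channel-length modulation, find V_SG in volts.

V_SG = 1.29 V

With gate tied to drain, V_SG = V_SD ≥ V_SG − |V_th|, so the device is in saturation.
k_p = μ_pC_ox · (W/L) = 4.6 mA/V².
KCL at the drain: ½ k_p (V_SG − |V_th|)² = (V_DD − V_SG)/R.
Let x = V_SG − 1.01. Then 94.1 x² + x − 7.58 = 0, giving x = 0.279 V (positive root), so V_SG = 1.29 V.
I_D = (V_DD − V_SG)/R = (8.59 − 1.29) / 40.9 = 0.179 mA.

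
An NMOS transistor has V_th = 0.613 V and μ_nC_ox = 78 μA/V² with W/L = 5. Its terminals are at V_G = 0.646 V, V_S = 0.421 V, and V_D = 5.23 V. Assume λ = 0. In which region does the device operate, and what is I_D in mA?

Cutoff; I_D = 0 mA

V_GS = V_G − V_S = 0.646 − 0.421 = 0.225 V; V_DS = V_D − V_S = 5.23 − 0.421 = 4.81 V.
V_GS = 0.225 V < V_th = 0.613 V, so the transistor is in cutoff.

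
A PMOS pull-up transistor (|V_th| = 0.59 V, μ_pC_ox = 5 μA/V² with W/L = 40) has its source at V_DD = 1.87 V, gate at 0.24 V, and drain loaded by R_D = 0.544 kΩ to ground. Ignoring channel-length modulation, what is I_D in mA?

I_D = 0.108 mA

V_SG = V_DD − V_G = 1.87 − 0.24 = 1.63 V, so V_ov = 1.63 − 0.59 = 1.04 V.
k_p = μ_pC_ox · (W/L) = 0.2 mA/V².
Assume saturation: I_D = ½ k_p V_ov² = 0.5 × 0.2 × 1.04² = 0.108 mA, giving V_SD = V_DD − I_D R_D = 1.87 − 0.108 × 0.544 = 1.81 V.
V_SD = 1.81 V ≥ V_ov = 1.04 V, confirming saturation.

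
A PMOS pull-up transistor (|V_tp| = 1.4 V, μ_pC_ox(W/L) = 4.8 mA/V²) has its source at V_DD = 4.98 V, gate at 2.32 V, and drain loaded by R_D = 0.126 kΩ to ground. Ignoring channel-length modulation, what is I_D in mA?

V_SG = V_DD − V_G = 4.98 − 2.32 = 2.66 V, so V_ov = 2.66 − 1.4 = 1.26 V.
Assume saturation: I_D = ½ k_p V_ov² = 0.5 × 4.8 × 1.26² = 3.81 mA, giving V_SD = V_DD − I_D R_D = 4.98 − 3.81 × 0.126 = 4.5 V.
V_SD = 4.5 V ≥ V_ov = 1.26 V, confirming saturation.

I_D = 3.81 mA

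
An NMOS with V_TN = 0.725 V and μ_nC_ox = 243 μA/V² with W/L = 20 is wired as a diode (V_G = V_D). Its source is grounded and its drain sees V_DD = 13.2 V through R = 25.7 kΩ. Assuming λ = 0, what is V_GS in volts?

With gate tied to drain, V_GS = V_DS ≥ V_GS − V_TN, so the device is in saturation.
k_n = μ_nC_ox · (W/L) = 4.86 mA/V².
KCL at the drain: ½ k_n (V_GS − V_TN)² = (V_DD − V_GS)/R.
Let x = V_GS − 0.725. Then 62.5 x² + x − 12.47 = 0, giving x = 0.439 V (positive root), so V_GS = 1.16 V.
I_D = (V_DD − V_GS)/R = (13.2 − 1.16) / 25.7 = 0.468 mA.

V_GS = 1.16 V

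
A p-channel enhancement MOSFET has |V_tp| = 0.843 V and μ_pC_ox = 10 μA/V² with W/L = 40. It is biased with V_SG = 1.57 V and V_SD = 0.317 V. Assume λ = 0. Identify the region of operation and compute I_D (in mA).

k_p = μ_pC_ox · (W/L) = 0.4 mA/V².
V_ov = V_SG − |V_tp| = 1.57 − 0.843 = 0.727 V.
Since V_SD = 0.317 V < V_ov = 0.727 V, the device is in the triode region.
I_D = k_p [V_ov · V_SD − ½ V_SD²] = 0.4 × [0.727 × 0.317 − 0.5 × 0.317²] = 0.0721 mA.

Triode; I_D = 0.0721 mA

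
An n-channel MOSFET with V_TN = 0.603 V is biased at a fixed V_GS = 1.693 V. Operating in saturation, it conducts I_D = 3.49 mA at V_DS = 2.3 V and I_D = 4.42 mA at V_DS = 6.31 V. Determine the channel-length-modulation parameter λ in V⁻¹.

With V_GS fixed, I_D ∝ (1 + λ V_DS) in saturation, so I_D2/I_D1 = (1 + λ V_DS2)/(1 + λ V_DS1).
4.42/3.49 = 1.266 = (1 + 6.31 λ)/(1 + 2.3 λ).
Solving: λ (I_D1 V_DS2 − I_D2 V_DS1) = I_D2 − I_D1, so λ = (4.42 − 3.49) / (3.49 × 6.31 − 4.42 × 2.3) = 0.93 / 11.9 = 0.0784 V⁻¹.

λ = 0.0784 V⁻¹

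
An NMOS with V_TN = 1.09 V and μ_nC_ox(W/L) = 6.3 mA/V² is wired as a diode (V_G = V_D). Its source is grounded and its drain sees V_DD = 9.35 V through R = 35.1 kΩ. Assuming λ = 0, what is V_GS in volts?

V_GS = 1.36 V

With gate tied to drain, V_GS = V_DS ≥ V_GS − V_TN, so the device is in saturation.
KCL at the drain: ½ k_n (V_GS − V_TN)² = (V_DD − V_GS)/R.
Let x = V_GS − 1.09. Then 111 x² + x − 8.26 = 0, giving x = 0.269 V (positive root), so V_GS = 1.36 V.
I_D = (V_DD − V_GS)/R = (9.35 − 1.36) / 35.1 = 0.228 mA.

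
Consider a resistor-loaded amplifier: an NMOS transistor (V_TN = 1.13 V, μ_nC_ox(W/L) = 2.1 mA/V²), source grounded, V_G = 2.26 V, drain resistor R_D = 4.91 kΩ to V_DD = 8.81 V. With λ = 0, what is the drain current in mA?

I_D = 1.34 mA

V_GS = V_G = 2.26 V, so V_ov = 2.26 − 1.13 = 1.13 V.
Assume saturation: I_D = ½ k_n V_ov² = 0.5 × 2.1 × 1.13² = 1.34 mA, giving V_DS = V_DD − I_D R_D = 8.81 − 1.34 × 4.91 = 2.23 V.
V_DS = 2.23 V ≥ V_ov = 1.13 V, confirming saturation.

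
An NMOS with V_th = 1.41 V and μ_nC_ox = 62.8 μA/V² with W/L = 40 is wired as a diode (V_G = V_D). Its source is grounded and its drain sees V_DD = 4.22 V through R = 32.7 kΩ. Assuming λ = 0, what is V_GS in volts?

V_GS = 1.66 V

With gate tied to drain, V_GS = V_DS ≥ V_GS − V_th, so the device is in saturation.
k_n = μ_nC_ox · (W/L) = 2.512 mA/V².
KCL at the drain: ½ k_n (V_GS − V_th)² = (V_DD − V_GS)/R.
Let x = V_GS − 1.41. Then 41.1 x² + x − 2.81 = 0, giving x = 0.25 V (positive root), so V_GS = 1.66 V.
I_D = (V_DD − V_GS)/R = (4.22 − 1.66) / 32.7 = 0.0783 mA.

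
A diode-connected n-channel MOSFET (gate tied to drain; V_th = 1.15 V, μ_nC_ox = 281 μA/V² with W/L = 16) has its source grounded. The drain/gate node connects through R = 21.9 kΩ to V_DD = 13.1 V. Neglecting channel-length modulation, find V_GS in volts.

With gate tied to drain, V_GS = V_DS ≥ V_GS − V_th, so the device is in saturation.
k_n = μ_nC_ox · (W/L) = 4.496 mA/V².
KCL at the drain: ½ k_n (V_GS − V_th)² = (V_DD − V_GS)/R.
Let x = V_GS − 1.15. Then 49.2 x² + x − 11.95 = 0, giving x = 0.483 V (positive root), so V_GS = 1.63 V.
I_D = (V_DD − V_GS)/R = (13.1 − 1.63) / 21.9 = 0.524 mA.

V_GS = 1.63 V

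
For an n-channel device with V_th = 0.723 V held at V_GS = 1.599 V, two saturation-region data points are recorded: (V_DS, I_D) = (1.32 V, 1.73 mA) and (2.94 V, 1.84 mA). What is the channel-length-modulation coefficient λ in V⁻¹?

With V_GS fixed, I_D ∝ (1 + λ V_DS) in saturation, so I_D2/I_D1 = (1 + λ V_DS2)/(1 + λ V_DS1).
1.84/1.73 = 1.064 = (1 + 2.94 λ)/(1 + 1.32 λ).
Solving: λ (I_D1 V_DS2 − I_D2 V_DS1) = I_D2 − I_D1, so λ = (1.84 − 1.73) / (1.73 × 2.94 − 1.84 × 1.32) = 0.11 / 2.66 = 0.0414 V⁻¹.

λ = 0.0414 V⁻¹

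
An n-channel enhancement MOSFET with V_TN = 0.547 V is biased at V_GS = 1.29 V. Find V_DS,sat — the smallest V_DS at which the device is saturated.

The boundary between triode and saturation is V_DS = V_GS − V_TN = V_ov.
V_ov = 1.29 − 0.547 = 0.743 V.

V_DS,sat = 0.743 V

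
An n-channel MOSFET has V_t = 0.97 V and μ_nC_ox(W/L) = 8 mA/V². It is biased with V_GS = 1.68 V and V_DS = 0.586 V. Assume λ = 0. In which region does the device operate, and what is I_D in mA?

Triode; I_D = 1.95 mA

V_ov = V_GS − V_t = 1.68 − 0.97 = 0.71 V.
Since V_DS = 0.586 V < V_ov = 0.71 V, the device is in the triode region.
I_D = k_n [V_ov · V_DS − ½ V_DS²] = 8 × [0.71 × 0.586 − 0.5 × 0.586²] = 1.95 mA.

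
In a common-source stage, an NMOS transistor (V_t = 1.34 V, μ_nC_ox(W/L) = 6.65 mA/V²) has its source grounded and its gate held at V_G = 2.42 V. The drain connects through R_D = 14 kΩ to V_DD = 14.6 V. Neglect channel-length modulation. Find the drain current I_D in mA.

I_D = 1.03 mA

V_GS = V_G = 2.42 V, so V_ov = 2.42 − 1.34 = 1.08 V.
Assume saturation: I_D = ½ k_n V_ov² = 0.5 × 6.65 × 1.08² = 3.88 mA, giving V_DS = V_DD − I_D R_D = 14.6 − 3.88 × 14 = -39.7 V.
But -39.7 V < V_ov = 1.08 V, so the device is actually in triode.
In triode I_D = k_n[V_ov V_DS − ½ V_DS²] and I_D = (V_DD − V_DS)/R_D. Equating: 46.6 V_DS² − 101.5 V_DS + 14.6 = 0, giving V_DS = 0.155 V (the root below V_ov).
I_D = (14.6 − 0.155) / 14 = 1.03 mA.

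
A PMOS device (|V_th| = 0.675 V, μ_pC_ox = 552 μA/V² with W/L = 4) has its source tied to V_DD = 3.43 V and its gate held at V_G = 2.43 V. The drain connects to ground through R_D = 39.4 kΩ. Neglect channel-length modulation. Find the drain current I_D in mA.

I_D = 0.0832 mA

V_SG = V_DD − V_G = 3.43 − 2.43 = 1 V, so V_ov = 1 − 0.675 = 0.325 V.
k_p = μ_pC_ox · (W/L) = 2.208 mA/V².
Assume saturation: I_D = ½ k_p V_ov² = 0.5 × 2.208 × 0.325² = 0.117 mA, giving V_SD = V_DD − I_D R_D = 3.43 − 0.117 × 39.4 = -1.16 V.
But -1.16 V < V_ov = 0.325 V, so the device is actually in triode.
In triode I_D = k_p[V_ov V_SD − ½ V_SD²] and I_D = (V_DD − V_SD)/R_D. Equating: 43.5 V_SD² − 29.27 V_SD + 3.43 = 0, giving V_SD = 0.151 V (the root below V_ov).
I_D = (3.43 − 0.151) / 39.4 = 0.0832 mA.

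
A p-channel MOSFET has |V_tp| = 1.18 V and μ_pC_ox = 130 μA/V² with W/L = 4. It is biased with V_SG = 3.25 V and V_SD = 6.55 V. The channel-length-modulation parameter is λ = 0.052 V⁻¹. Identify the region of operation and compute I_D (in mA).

Saturation; I_D = 1.49 mA

k_p = μ_pC_ox · (W/L) = 0.52 mA/V².
V_ov = V_SG − |V_tp| = 3.25 − 1.18 = 2.07 V.
Since V_SD = 6.55 V ≥ V_ov = 2.07 V, the device is in saturation.
I_D = ½ k_p V_ov² (1 + λ V_SD) = 0.5 × 0.52 × 2.07² × (1 + 0.052 × 6.55) = 1.49 mA.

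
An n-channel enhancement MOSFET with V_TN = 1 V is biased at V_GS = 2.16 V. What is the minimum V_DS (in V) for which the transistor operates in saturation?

The boundary between triode and saturation is V_DS = V_GS − V_TN = V_ov.
V_ov = 2.16 − 1 = 1.16 V.

V_DS,sat = 1.16 V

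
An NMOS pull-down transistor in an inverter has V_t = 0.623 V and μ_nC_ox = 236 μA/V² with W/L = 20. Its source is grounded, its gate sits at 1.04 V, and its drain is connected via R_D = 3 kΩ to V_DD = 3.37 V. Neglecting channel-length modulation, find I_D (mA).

I_D = 0.410 mA

V_GS = V_G = 1.04 V, so V_ov = 1.04 − 0.623 = 0.417 V.
k_n = μ_nC_ox · (W/L) = 4.72 mA/V².
Assume saturation: I_D = ½ k_n V_ov² = 0.5 × 4.72 × 0.417² = 0.41 mA, giving V_DS = V_DD − I_D R_D = 3.37 − 0.41 × 3 = 2.14 V.
V_DS = 2.14 V ≥ V_ov = 0.417 V, confirming saturation.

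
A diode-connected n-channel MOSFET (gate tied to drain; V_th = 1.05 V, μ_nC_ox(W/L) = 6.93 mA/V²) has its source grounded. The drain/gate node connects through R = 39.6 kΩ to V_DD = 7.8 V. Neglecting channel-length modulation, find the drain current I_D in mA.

I_D = 0.165 mA

With gate tied to drain, V_GS = V_DS ≥ V_GS − V_th, so the device is in saturation.
KCL at the drain: ½ k_n (V_GS − V_th)² = (V_DD − V_GS)/R.
Let x = V_GS − 1.05. Then 137 x² + x − 6.75 = 0, giving x = 0.218 V (positive root), so V_GS = 1.27 V.
I_D = (V_DD − V_GS)/R = (7.8 − 1.27) / 39.6 = 0.165 mA.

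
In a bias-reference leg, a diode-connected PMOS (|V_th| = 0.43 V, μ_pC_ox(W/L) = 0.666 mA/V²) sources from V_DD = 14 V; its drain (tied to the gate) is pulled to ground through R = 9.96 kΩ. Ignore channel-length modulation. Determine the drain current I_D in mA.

With gate tied to drain, V_SG = V_SD ≥ V_SG − |V_th|, so the device is in saturation.
KCL at the drain: ½ k_p (V_SG − |V_th|)² = (V_DD − V_SG)/R.
Let x = V_SG − 0.43. Then 3.32 x² + x − 13.57 = 0, giving x = 1.88 V (positive root), so V_SG = 2.31 V.
I_D = (V_DD − V_SG)/R = (14 − 2.31) / 9.96 = 1.17 mA.

I_D = 1.17 mA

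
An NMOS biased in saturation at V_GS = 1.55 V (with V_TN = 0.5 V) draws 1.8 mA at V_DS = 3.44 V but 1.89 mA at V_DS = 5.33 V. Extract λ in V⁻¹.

λ = 0.0291 V⁻¹

With V_GS fixed, I_D ∝ (1 + λ V_DS) in saturation, so I_D2/I_D1 = (1 + λ V_DS2)/(1 + λ V_DS1).
1.89/1.8 = 1.05 = (1 + 5.33 λ)/(1 + 3.44 λ).
Solving: λ (I_D1 V_DS2 − I_D2 V_DS1) = I_D2 − I_D1, so λ = (1.89 − 1.8) / (1.8 × 5.33 − 1.89 × 3.44) = 0.09 / 3.09 = 0.0291 V⁻¹.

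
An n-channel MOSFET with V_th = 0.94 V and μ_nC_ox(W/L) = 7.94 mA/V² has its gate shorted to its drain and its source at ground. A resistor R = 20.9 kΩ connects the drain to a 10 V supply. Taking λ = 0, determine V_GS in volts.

With gate tied to drain, V_GS = V_DS ≥ V_GS − V_th, so the device is in saturation.
KCL at the drain: ½ k_n (V_GS − V_th)² = (V_DD − V_GS)/R.
Let x = V_GS − 0.94. Then 83 x² + x − 9.06 = 0, giving x = 0.324 V (positive root), so V_GS = 1.26 V.
I_D = (V_DD − V_GS)/R = (10 − 1.26) / 20.9 = 0.418 mA.

V_GS = 1.26 V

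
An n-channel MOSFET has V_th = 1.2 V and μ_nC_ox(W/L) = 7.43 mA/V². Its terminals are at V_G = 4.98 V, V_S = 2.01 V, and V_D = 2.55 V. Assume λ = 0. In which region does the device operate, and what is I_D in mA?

Triode; I_D = 6.02 mA

V_GS = V_G − V_S = 4.98 − 2.01 = 2.97 V; V_DS = V_D − V_S = 2.55 − 2.01 = 0.54 V.
V_ov = V_GS − V_th = 2.97 − 1.2 = 1.77 V.
Since V_DS = 0.54 V < V_ov = 1.77 V, the device is in the triode region.
I_D = k_n [V_ov · V_DS − ½ V_DS²] = 7.43 × [1.77 × 0.54 − 0.5 × 0.54²] = 6.02 mA.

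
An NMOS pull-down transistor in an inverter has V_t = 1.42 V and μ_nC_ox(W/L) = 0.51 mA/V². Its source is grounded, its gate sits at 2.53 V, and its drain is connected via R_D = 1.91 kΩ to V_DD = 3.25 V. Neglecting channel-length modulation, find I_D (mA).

V_GS = V_G = 2.53 V, so V_ov = 2.53 − 1.42 = 1.11 V.
Assume saturation: I_D = ½ k_n V_ov² = 0.5 × 0.51 × 1.11² = 0.314 mA, giving V_DS = V_DD − I_D R_D = 3.25 − 0.314 × 1.91 = 2.65 V.
V_DS = 2.65 V ≥ V_ov = 1.11 V, confirming saturation.

I_D = 0.314 mA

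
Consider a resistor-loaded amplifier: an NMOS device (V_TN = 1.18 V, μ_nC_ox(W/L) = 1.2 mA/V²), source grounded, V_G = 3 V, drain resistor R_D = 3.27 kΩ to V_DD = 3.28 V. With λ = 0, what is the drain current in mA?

V_GS = V_G = 3 V, so V_ov = 3 − 1.18 = 1.82 V.
Assume saturation: I_D = ½ k_n V_ov² = 0.5 × 1.2 × 1.82² = 1.99 mA, giving V_DS = V_DD − I_D R_D = 3.28 − 1.99 × 3.27 = -3.22 V.
But -3.22 V < V_ov = 1.82 V, so the device is actually in triode.
In triode I_D = k_n[V_ov V_DS − ½ V_DS²] and I_D = (V_DD − V_DS)/R_D. Equating: 1.96 V_DS² − 8.142 V_DS + 3.28 = 0, giving V_DS = 0.452 V (the root below V_ov).
I_D = (3.28 − 0.452) / 3.27 = 0.865 mA.

I_D = 0.865 mA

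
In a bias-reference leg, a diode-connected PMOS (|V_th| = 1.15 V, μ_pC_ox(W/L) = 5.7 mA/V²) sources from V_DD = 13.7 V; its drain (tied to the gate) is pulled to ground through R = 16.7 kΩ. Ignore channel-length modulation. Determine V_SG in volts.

With gate tied to drain, V_SG = V_SD ≥ V_SG − |V_th|, so the device is in saturation.
KCL at the drain: ½ k_p (V_SG − |V_th|)² = (V_DD − V_SG)/R.
Let x = V_SG − 1.15. Then 47.6 x² + x − 12.55 = 0, giving x = 0.503 V (positive root), so V_SG = 1.65 V.
I_D = (V_DD − V_SG)/R = (13.7 − 1.65) / 16.7 = 0.721 mA.

V_SG = 1.65 V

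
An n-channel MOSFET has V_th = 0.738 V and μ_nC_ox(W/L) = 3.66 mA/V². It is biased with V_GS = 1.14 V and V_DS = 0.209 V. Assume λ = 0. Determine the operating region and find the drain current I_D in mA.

Triode; I_D = 0.228 mA

V_ov = V_GS − V_th = 1.14 − 0.738 = 0.402 V.
Since V_DS = 0.209 V < V_ov = 0.402 V, the device is in the triode region.
I_D = k_n [V_ov · V_DS − ½ V_DS²] = 3.66 × [0.402 × 0.209 − 0.5 × 0.209²] = 0.228 mA.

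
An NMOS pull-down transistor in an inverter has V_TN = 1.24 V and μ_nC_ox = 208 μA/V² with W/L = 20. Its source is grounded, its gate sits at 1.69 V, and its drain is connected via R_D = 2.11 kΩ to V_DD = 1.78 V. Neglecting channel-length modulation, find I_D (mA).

V_GS = V_G = 1.69 V, so V_ov = 1.69 − 1.24 = 0.45 V.
k_n = μ_nC_ox · (W/L) = 4.16 mA/V².
Assume saturation: I_D = ½ k_n V_ov² = 0.5 × 4.16 × 0.45² = 0.421 mA, giving V_DS = V_DD − I_D R_D = 1.78 − 0.421 × 2.11 = 0.891 V.
V_DS = 0.891 V ≥ V_ov = 0.45 V, confirming saturation.

I_D = 0.421 mA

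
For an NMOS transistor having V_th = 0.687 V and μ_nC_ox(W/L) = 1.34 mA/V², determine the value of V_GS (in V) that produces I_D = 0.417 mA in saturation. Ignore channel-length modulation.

V_GS = 1.48 V

In saturation I_D = ½ k_n (V_GS − V_th)², so V_GS − V_th = √(2 I_D / k_n) = √(2 × 0.417 / 1.34) = 0.789 V.
V_GS = 0.687 + 0.789 = 1.48 V.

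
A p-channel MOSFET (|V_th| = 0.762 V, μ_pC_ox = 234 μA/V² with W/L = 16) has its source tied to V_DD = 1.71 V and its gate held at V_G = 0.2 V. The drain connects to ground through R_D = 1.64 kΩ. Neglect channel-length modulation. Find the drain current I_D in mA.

V_SG = V_DD − V_G = 1.71 − 0.2 = 1.51 V, so V_ov = 1.51 − 0.762 = 0.748 V.
k_p = μ_pC_ox · (W/L) = 3.744 mA/V².
Assume saturation: I_D = ½ k_p V_ov² = 0.5 × 3.744 × 0.748² = 1.05 mA, giving V_SD = V_DD − I_D R_D = 1.71 − 1.05 × 1.64 = -0.00772 V.
But -0.00772 V < V_ov = 0.748 V, so the device is actually in triode.
In triode I_D = k_p[V_ov V_SD − ½ V_SD²] and I_D = (V_DD − V_SD)/R_D. Equating: 3.07 V_SD² − 5.593 V_SD + 1.71 = 0, giving V_SD = 0.389 V (the root below V_ov).
I_D = (1.71 − 0.389) / 1.64 = 0.806 mA.

I_D = 0.806 mA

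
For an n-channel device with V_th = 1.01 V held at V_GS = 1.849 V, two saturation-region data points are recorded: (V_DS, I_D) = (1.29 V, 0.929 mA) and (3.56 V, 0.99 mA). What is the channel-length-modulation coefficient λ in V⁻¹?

With V_GS fixed, I_D ∝ (1 + λ V_DS) in saturation, so I_D2/I_D1 = (1 + λ V_DS2)/(1 + λ V_DS1).
0.99/0.929 = 1.066 = (1 + 3.56 λ)/(1 + 1.29 λ).
Solving: λ (I_D1 V_DS2 − I_D2 V_DS1) = I_D2 − I_D1, so λ = (0.99 − 0.929) / (0.929 × 3.56 − 0.99 × 1.29) = 0.061 / 2.03 = 0.03 V⁻¹.

λ = 0.0300 V⁻¹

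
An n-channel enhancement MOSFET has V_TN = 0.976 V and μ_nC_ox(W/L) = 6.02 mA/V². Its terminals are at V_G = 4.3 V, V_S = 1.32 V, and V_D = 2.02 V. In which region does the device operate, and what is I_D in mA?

Triode; I_D = 6.97 mA

V_GS = V_G − V_S = 4.3 − 1.32 = 2.98 V; V_DS = V_D − V_S = 2.02 − 1.32 = 0.7 V.
V_ov = V_GS − V_TN = 2.98 − 0.976 = 2 V.
Since V_DS = 0.7 V < V_ov = 2 V, the device is in the triode region.
I_D = k_n [V_ov · V_DS − ½ V_DS²] = 6.02 × [2 × 0.7 − 0.5 × 0.7²] = 6.97 mA.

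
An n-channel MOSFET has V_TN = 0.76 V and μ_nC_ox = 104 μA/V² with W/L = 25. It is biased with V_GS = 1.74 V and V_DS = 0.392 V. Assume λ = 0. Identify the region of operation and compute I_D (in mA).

k_n = μ_nC_ox · (W/L) = 2.6 mA/V².
V_ov = V_GS − V_TN = 1.74 − 0.76 = 0.98 V.
Since V_DS = 0.392 V < V_ov = 0.98 V, the device is in the triode region.
I_D = k_n [V_ov · V_DS − ½ V_DS²] = 2.6 × [0.98 × 0.392 − 0.5 × 0.392²] = 0.799 mA.

Triode; I_D = 0.799 mA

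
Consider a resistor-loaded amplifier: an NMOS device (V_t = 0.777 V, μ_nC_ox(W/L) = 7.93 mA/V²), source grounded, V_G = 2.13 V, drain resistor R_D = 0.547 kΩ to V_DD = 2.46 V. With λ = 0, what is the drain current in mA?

V_GS = V_G = 2.13 V, so V_ov = 2.13 − 0.777 = 1.35 V.
Assume saturation: I_D = ½ k_n V_ov² = 0.5 × 7.93 × 1.35² = 7.26 mA, giving V_DS = V_DD − I_D R_D = 2.46 − 7.26 × 0.547 = -1.51 V.
But -1.51 V < V_ov = 1.35 V, so the device is actually in triode.
In triode I_D = k_n[V_ov V_DS − ½ V_DS²] and I_D = (V_DD − V_DS)/R_D. Equating: 2.17 V_DS² − 6.869 V_DS + 2.46 = 0, giving V_DS = 0.412 V (the root below V_ov).
I_D = (2.46 − 0.412) / 0.547 = 3.74 mA.

I_D = 3.74 mA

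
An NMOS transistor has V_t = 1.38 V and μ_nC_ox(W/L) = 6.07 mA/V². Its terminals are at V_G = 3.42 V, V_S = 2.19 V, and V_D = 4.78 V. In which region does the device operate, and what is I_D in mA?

V_GS = V_G − V_S = 3.42 − 2.19 = 1.23 V; V_DS = V_D − V_S = 4.78 − 2.19 = 2.59 V.
V_GS = 1.23 V < V_t = 1.38 V, so the transistor is in cutoff.

Cutoff; I_D = 0 mA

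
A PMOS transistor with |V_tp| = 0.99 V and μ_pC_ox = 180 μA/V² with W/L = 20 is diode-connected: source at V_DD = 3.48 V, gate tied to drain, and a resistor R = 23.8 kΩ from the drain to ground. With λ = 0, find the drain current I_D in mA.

With gate tied to drain, V_SG = V_SD ≥ V_SG − |V_tp|, so the device is in saturation.
k_p = μ_pC_ox · (W/L) = 3.6 mA/V².
KCL at the drain: ½ k_p (V_SG − |V_tp|)² = (V_DD − V_SG)/R.
Let x = V_SG − 0.99. Then 42.8 x² + x − 2.49 = 0, giving x = 0.23 V (positive root), so V_SG = 1.22 V.
I_D = (V_DD − V_SG)/R = (3.48 − 1.22) / 23.8 = 0.095 mA.

I_D = 0.0950 mA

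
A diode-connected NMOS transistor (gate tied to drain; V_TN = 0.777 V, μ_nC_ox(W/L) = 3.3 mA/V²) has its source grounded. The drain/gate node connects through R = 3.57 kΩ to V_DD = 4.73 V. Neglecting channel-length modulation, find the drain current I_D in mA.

With gate tied to drain, V_GS = V_DS ≥ V_GS − V_TN, so the device is in saturation.
KCL at the drain: ½ k_n (V_GS − V_TN)² = (V_DD − V_GS)/R.
Let x = V_GS − 0.777. Then 5.89 x² + x − 3.953 = 0, giving x = 0.739 V (positive root), so V_GS = 1.52 V.
I_D = (V_DD − V_GS)/R = (4.73 − 1.52) / 3.57 = 0.9 mA.

I_D = 0.900 mA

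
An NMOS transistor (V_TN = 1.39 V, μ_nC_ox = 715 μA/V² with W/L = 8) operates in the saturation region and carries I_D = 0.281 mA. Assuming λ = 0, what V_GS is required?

V_GS = 1.70 V

k_n = μ_nC_ox · (W/L) = 5.72 mA/V².
In saturation I_D = ½ k_n (V_GS − V_TN)², so V_GS − V_TN = √(2 I_D / k_n) = √(2 × 0.281 / 5.72) = 0.313 V.
V_GS = 1.39 + 0.313 = 1.7 V.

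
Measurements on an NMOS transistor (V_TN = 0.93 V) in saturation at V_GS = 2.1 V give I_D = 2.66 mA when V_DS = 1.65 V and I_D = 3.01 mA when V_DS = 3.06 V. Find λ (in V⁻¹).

λ = 0.110 V⁻¹

With V_GS fixed, I_D ∝ (1 + λ V_DS) in saturation, so I_D2/I_D1 = (1 + λ V_DS2)/(1 + λ V_DS1).
3.01/2.66 = 1.132 = (1 + 3.06 λ)/(1 + 1.65 λ).
Solving: λ (I_D1 V_DS2 − I_D2 V_DS1) = I_D2 − I_D1, so λ = (3.01 − 2.66) / (2.66 × 3.06 − 3.01 × 1.65) = 0.35 / 3.17 = 0.11 V⁻¹.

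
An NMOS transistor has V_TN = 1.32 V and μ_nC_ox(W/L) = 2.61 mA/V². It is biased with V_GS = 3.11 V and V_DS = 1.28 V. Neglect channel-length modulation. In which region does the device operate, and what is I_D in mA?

Triode; I_D = 3.84 mA

V_ov = V_GS − V_TN = 3.11 − 1.32 = 1.79 V.
Since V_DS = 1.28 V < V_ov = 1.79 V, the device is in the triode region.
I_D = k_n [V_ov · V_DS − ½ V_DS²] = 2.61 × [1.79 × 1.28 − 0.5 × 1.28²] = 3.84 mA.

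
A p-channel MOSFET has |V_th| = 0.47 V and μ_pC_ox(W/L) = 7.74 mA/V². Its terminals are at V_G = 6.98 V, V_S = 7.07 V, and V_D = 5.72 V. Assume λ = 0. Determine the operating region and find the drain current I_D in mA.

V_SG = V_S − V_G = 7.07 − 6.98 = 0.09 V; V_SD = V_S − V_D = 7.07 − 5.72 = 1.35 V.
V_SG = 0.09 V < |V_th| = 0.47 V, so the transistor is in cutoff.

Cutoff; I_D = 0 mA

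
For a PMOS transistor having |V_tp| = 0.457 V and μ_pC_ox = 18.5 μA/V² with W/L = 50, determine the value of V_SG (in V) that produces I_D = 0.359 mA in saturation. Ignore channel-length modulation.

V_SG = 1.34 V

k_p = μ_pC_ox · (W/L) = 0.925 mA/V².
In saturation I_D = ½ k_p (V_SG − |V_tp|)², so V_SG − |V_tp| = √(2 I_D / k_p) = √(2 × 0.359 / 0.925) = 0.881 V.
V_SG = 0.457 + 0.881 = 1.34 V.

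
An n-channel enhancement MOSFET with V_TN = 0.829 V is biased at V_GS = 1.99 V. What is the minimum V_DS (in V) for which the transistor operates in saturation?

The boundary between triode and saturation is V_DS = V_GS − V_TN = V_ov.
V_ov = 1.99 − 0.829 = 1.16 V.

V_DS,sat = 1.16 V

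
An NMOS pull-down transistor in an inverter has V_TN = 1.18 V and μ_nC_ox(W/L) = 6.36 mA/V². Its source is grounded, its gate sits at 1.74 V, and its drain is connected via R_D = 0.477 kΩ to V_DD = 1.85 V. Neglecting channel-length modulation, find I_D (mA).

I_D = 0.997 mA

V_GS = V_G = 1.74 V, so V_ov = 1.74 − 1.18 = 0.56 V.
Assume saturation: I_D = ½ k_n V_ov² = 0.5 × 6.36 × 0.56² = 0.997 mA, giving V_DS = V_DD − I_D R_D = 1.85 − 0.997 × 0.477 = 1.37 V.
V_DS = 1.37 V ≥ V_ov = 0.56 V, confirming saturation.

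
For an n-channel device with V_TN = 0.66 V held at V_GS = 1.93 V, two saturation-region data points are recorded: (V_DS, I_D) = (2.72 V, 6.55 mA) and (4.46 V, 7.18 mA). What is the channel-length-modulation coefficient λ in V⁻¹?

λ = 0.0651 V⁻¹

With V_GS fixed, I_D ∝ (1 + λ V_DS) in saturation, so I_D2/I_D1 = (1 + λ V_DS2)/(1 + λ V_DS1).
7.18/6.55 = 1.096 = (1 + 4.46 λ)/(1 + 2.72 λ).
Solving: λ (I_D1 V_DS2 − I_D2 V_DS1) = I_D2 − I_D1, so λ = (7.18 − 6.55) / (6.55 × 4.46 − 7.18 × 2.72) = 0.63 / 9.68 = 0.0651 V⁻¹.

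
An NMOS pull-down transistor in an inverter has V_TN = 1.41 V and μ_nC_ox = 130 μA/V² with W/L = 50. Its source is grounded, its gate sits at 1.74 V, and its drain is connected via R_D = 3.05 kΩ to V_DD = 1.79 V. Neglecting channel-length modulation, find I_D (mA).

I_D = 0.354 mA

V_GS = V_G = 1.74 V, so V_ov = 1.74 − 1.41 = 0.33 V.
k_n = μ_nC_ox · (W/L) = 6.5 mA/V².
Assume saturation: I_D = ½ k_n V_ov² = 0.5 × 6.5 × 0.33² = 0.354 mA, giving V_DS = V_DD − I_D R_D = 1.79 − 0.354 × 3.05 = 0.711 V.
V_DS = 0.711 V ≥ V_ov = 0.33 V, confirming saturation.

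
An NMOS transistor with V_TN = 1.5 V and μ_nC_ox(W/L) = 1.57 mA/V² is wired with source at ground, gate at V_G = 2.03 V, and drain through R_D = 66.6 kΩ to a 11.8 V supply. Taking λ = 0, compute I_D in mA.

I_D = 0.173 mA

V_GS = V_G = 2.03 V, so V_ov = 2.03 − 1.5 = 0.53 V.
Assume saturation: I_D = ½ k_n V_ov² = 0.5 × 1.57 × 0.53² = 0.221 mA, giving V_DS = V_DD − I_D R_D = 11.8 − 0.221 × 66.6 = -2.89 V.
But -2.89 V < V_ov = 0.53 V, so the device is actually in triode.
In triode I_D = k_n[V_ov V_DS − ½ V_DS²] and I_D = (V_DD − V_DS)/R_D. Equating: 52.3 V_DS² − 56.42 V_DS + 11.8 = 0, giving V_DS = 0.284 V (the root below V_ov).
I_D = (11.8 − 0.284) / 66.6 = 0.173 mA.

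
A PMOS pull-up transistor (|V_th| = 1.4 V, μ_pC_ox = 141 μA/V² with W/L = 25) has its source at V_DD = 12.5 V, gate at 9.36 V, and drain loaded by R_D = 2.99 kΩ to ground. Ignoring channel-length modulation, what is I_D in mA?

I_D = 3.90 mA

V_SG = V_DD − V_G = 12.5 − 9.36 = 3.14 V, so V_ov = 3.14 − 1.4 = 1.74 V.
k_p = μ_pC_ox · (W/L) = 3.525 mA/V².
Assume saturation: I_D = ½ k_p V_ov² = 0.5 × 3.525 × 1.74² = 5.34 mA, giving V_SD = V_DD − I_D R_D = 12.5 − 5.34 × 2.99 = -3.46 V.
But -3.46 V < V_ov = 1.74 V, so the device is actually in triode.
In triode I_D = k_p[V_ov V_SD − ½ V_SD²] and I_D = (V_DD − V_SD)/R_D. Equating: 5.27 V_SD² − 19.34 V_SD + 12.5 = 0, giving V_SD = 0.837 V (the root below V_ov).
I_D = (12.5 − 0.837) / 2.99 = 3.9 mA.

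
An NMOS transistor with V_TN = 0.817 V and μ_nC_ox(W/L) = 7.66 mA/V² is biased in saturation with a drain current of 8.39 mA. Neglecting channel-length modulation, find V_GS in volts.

In saturation I_D = ½ k_n (V_GS − V_TN)², so V_GS − V_TN = √(2 I_D / k_n) = √(2 × 8.39 / 7.66) = 1.48 V.
V_GS = 0.817 + 1.48 = 2.3 V.

V_GS = 2.30 V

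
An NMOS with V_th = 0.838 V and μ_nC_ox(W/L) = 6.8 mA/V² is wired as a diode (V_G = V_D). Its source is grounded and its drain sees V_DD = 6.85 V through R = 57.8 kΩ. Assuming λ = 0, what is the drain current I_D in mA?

I_D = 0.101 mA

With gate tied to drain, V_GS = V_DS ≥ V_GS − V_th, so the device is in saturation.
KCL at the drain: ½ k_n (V_GS − V_th)² = (V_DD − V_GS)/R.
Let x = V_GS − 0.838. Then 197 x² + x − 6.012 = 0, giving x = 0.172 V (positive root), so V_GS = 1.01 V.
I_D = (V_DD − V_GS)/R = (6.85 − 1.01) / 57.8 = 0.101 mA.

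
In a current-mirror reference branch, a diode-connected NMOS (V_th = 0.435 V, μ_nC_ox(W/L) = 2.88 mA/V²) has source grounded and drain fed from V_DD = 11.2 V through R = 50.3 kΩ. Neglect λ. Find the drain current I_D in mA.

I_D = 0.206 mA

With gate tied to drain, V_GS = V_DS ≥ V_GS − V_th, so the device is in saturation.
KCL at the drain: ½ k_n (V_GS − V_th)² = (V_DD − V_GS)/R.
Let x = V_GS − 0.435. Then 72.4 x² + x − 10.76 = 0, giving x = 0.379 V (positive root), so V_GS = 0.814 V.
I_D = (V_DD − V_GS)/R = (11.2 − 0.814) / 50.3 = 0.206 mA.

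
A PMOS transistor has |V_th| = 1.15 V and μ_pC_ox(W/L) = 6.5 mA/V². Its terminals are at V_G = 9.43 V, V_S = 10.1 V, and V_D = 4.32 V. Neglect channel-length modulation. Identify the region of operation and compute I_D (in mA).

V_SG = V_S − V_G = 10.1 − 9.43 = 0.67 V; V_SD = V_S − V_D = 10.1 − 4.32 = 5.78 V.
V_SG = 0.67 V < |V_th| = 1.15 V, so the transistor is in cutoff.

Cutoff; I_D = 0 mA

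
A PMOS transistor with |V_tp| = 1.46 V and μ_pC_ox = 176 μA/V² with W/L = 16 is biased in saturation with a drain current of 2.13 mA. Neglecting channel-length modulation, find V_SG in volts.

k_p = μ_pC_ox · (W/L) = 2.816 mA/V².
In saturation I_D = ½ k_p (V_SG − |V_tp|)², so V_SG − |V_tp| = √(2 I_D / k_p) = √(2 × 2.13 / 2.816) = 1.23 V.
V_SG = 1.46 + 1.23 = 2.69 V.

V_SG = 2.69 V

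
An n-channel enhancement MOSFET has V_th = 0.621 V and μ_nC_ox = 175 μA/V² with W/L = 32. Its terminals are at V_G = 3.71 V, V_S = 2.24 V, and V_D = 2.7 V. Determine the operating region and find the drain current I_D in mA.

V_GS = V_G − V_S = 3.71 − 2.24 = 1.47 V; V_DS = V_D − V_S = 2.7 − 2.24 = 0.46 V.
k_n = μ_nC_ox · (W/L) = 5.6 mA/V².
V_ov = V_GS − V_th = 1.47 − 0.621 = 0.849 V.
Since V_DS = 0.46 V < V_ov = 0.849 V, the device is in the triode region.
I_D = k_n [V_ov · V_DS − ½ V_DS²] = 5.6 × [0.849 × 0.46 − 0.5 × 0.46²] = 1.59 mA.

Triode; I_D = 1.59 mA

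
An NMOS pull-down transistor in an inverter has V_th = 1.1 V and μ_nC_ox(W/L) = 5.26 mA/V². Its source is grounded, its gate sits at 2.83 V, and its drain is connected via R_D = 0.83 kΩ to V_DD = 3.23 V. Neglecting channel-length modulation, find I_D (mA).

I_D = 3.38 mA

V_GS = V_G = 2.83 V, so V_ov = 2.83 − 1.1 = 1.73 V.
Assume saturation: I_D = ½ k_n V_ov² = 0.5 × 5.26 × 1.73² = 7.87 mA, giving V_DS = V_DD − I_D R_D = 3.23 − 7.87 × 0.83 = -3.3 V.
But -3.3 V < V_ov = 1.73 V, so the device is actually in triode.
In triode I_D = k_n[V_ov V_DS − ½ V_DS²] and I_D = (V_DD − V_DS)/R_D. Equating: 2.18 V_DS² − 8.553 V_DS + 3.23 = 0, giving V_DS = 0.423 V (the root below V_ov).
I_D = (3.23 − 0.423) / 0.83 = 3.38 mA.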